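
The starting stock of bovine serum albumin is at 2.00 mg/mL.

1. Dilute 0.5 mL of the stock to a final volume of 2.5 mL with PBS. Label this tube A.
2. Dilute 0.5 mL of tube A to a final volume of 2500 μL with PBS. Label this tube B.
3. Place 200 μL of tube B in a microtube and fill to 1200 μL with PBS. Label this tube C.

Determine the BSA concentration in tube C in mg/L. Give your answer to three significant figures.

13.3 mg/L

Step 1: 0.5 mL brought to 2.5 mL → factor 2.5/0.5 = 5
Step 2: 0.5 mL brought to 2500 μL → factor 2.5/0.5 = 5
Step 3: 200 μL brought to 1200 μL → factor 1200/200 = 6
Overall dilution factor = 5 × 5 × 6 = 150
Final = 2.00 mg/mL / 150 = 0.01333 mg/mL = 13.3 mg/L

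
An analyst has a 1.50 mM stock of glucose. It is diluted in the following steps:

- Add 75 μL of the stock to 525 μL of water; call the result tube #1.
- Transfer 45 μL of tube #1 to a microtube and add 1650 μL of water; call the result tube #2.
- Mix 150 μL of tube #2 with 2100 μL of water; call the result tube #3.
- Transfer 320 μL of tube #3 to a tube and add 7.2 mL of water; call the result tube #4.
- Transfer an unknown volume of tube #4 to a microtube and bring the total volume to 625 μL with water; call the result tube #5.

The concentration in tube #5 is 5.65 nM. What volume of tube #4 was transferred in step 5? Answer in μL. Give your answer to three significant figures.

250 μL

Step 1: 75 μL + 525 μL = 600 μL total → factor 600/75 = 8
Step 2: 45 μL + 1650 μL = 1695 μL total → factor 1695/45 = 37.667
Step 3: 150 μL + 2100 μL = 2250 μL total → factor 2250/150 = 15
Step 4: 320 μL + 7.2 mL = 7520 μL total → factor 7520/320 = 23.5
Step 5: v brought to 625 μL → factor = 625 μL/v
Product of known-step factors = 1.0622 × 10^5
Overall factor = 1.50 mM / (5.65 nM) = 2.6549 × 10^5
Step-5 factor = 2.6549 × 10^5 / 1.0622 × 10^5 = 2.4994
v = 625 μL / 2.4994 = 250 μL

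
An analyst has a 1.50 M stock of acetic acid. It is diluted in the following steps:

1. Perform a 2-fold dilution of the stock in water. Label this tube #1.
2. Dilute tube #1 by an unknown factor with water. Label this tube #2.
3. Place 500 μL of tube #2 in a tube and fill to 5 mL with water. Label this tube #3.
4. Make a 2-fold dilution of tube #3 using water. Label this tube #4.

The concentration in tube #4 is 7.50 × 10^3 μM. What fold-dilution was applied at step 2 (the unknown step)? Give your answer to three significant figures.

Step 1: 2-fold → factor 2
Step 2: unknown factor x
Step 3: 500 μL brought to 5 mL → factor 5000/500 = 10
Step 4: 2-fold → factor 2
Product of known-step factors = 40
Overall factor = 1.50 M / (7.50 × 10^3 μM) = 200
x = 200 / 40 = 5.00

5.00-fold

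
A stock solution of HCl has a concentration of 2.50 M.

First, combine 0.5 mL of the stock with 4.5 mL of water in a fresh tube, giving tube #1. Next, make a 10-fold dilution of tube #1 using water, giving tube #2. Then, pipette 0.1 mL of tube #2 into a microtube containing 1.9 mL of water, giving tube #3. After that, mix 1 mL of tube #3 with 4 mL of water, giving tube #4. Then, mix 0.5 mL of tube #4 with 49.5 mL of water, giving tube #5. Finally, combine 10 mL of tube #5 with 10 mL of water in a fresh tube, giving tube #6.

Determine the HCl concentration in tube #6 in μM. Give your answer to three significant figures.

Step 1: 0.5 mL + 4.5 mL = 5 mL total → factor 5/0.5 = 10
Step 2: 10-fold → factor 10
Step 3: 0.1 mL + 1.9 mL = 2 mL total → factor 2/0.1 = 20
Step 4: 1 mL + 4 mL = 5 mL total → factor 5/1 = 5
Step 5: 0.5 mL + 49.5 mL = 50 mL total → factor 50/0.5 = 100
Step 6: 10 mL + 10 mL = 20 mL total → factor 20/10 = 2
Overall dilution factor = 10 × 10 × 20 × 5 × 100 × 2 = 2 × 10^6
Final = 2.50 M / 2 × 10^6 = 1.250 × 10^-6 M = 1.25 μM

1.25 μM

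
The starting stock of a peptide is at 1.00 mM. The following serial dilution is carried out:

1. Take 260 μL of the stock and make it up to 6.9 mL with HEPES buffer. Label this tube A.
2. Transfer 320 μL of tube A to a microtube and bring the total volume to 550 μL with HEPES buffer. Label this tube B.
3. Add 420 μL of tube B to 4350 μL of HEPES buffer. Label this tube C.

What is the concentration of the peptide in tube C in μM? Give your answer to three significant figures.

1.93 μM

Step 1: 260 μL brought to 6.9 mL → factor 6900/260 = 26.538
Step 2: 320 μL brought to 550 μL → factor 550/320 = 1.7188
Step 3: 420 μL + 4350 μL = 4770 μL total → factor 4770/420 = 11.357
Overall dilution factor = 26.538 × 1.7188 × 11.357 = 518.03
Final = 1.00 mM / 518.03 = 0.001930 mM = 1.93 μM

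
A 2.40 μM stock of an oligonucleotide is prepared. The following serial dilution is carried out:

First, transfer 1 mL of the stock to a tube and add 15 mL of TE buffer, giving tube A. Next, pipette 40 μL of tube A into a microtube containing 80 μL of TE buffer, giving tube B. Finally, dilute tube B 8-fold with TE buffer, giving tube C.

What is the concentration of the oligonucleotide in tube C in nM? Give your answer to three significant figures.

Step 1: 1 mL + 15 mL = 16 mL total → factor 16/1 = 16
Step 2: 40 μL + 80 μL = 120 μL total → factor 120/40 = 3
Step 3: 8-fold → factor 8
Dilution factor through tube C = 16 × 3 × 8 = 384
[tube C] = 2.40 μM / 384 = 0.006250 μM = 6.25 nM

6.25 nM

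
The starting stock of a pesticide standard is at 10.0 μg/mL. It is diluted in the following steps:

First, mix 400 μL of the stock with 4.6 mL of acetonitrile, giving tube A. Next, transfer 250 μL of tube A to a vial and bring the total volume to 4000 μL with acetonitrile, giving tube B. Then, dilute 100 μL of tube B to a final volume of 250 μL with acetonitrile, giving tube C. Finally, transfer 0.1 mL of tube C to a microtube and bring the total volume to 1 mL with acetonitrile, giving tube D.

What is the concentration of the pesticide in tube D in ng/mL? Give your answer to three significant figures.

2.00 ng/mL

Step 1: 400 μL + 4.6 mL = 5000 μL total → factor 5000/400 = 12.5
Step 2: 250 μL brought to 4000 μL → factor 4000/250 = 16
Step 3: 100 μL brought to 250 μL → factor 250/100 = 2.5
Step 4: 0.1 mL brought to 1 mL → factor 1/0.1 = 10
Overall dilution factor = 12.5 × 16 × 2.5 × 10 = 5000
Final = 10.0 μg/mL / 5000 = 0.002000 μg/mL = 2.00 ng/mL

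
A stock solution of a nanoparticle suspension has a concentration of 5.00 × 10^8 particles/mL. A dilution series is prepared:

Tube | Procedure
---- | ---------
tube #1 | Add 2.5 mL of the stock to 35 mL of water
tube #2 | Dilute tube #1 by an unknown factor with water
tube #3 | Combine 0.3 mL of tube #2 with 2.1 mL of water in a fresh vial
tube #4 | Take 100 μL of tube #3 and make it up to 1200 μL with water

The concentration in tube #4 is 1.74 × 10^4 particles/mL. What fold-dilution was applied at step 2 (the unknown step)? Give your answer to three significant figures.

Step 1: 2.5 mL + 35 mL = 37.5 mL total → factor 37.5/2.5 = 15
Step 2: unknown factor x
Step 3: 0.3 mL + 2.1 mL = 2.4 mL total → factor 2.4/0.3 = 8
Step 4: 100 μL brought to 1200 μL → factor 1200/100 = 12
Product of known-step factors = 1440
Overall factor = 5.00 × 10^8 particles/mL / (1.74 × 10^4 particles/mL) = 28736
x = 28736 / 1440 = 20.0

20.0-fold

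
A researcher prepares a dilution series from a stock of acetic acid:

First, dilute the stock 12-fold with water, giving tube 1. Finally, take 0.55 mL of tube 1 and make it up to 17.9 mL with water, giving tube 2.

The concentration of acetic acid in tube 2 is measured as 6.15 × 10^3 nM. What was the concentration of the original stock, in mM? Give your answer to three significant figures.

Step 1: 12-fold → factor 12
Step 2: 0.55 mL brought to 17.9 mL → factor 17.9/0.55 = 32.545
Overall dilution factor = 12 × 32.545 = 390.55
Stock = 6.15 × 10^3 nM × 390.55 = 2.402 × 10^6 nM = 2.40 mM

2.40 mM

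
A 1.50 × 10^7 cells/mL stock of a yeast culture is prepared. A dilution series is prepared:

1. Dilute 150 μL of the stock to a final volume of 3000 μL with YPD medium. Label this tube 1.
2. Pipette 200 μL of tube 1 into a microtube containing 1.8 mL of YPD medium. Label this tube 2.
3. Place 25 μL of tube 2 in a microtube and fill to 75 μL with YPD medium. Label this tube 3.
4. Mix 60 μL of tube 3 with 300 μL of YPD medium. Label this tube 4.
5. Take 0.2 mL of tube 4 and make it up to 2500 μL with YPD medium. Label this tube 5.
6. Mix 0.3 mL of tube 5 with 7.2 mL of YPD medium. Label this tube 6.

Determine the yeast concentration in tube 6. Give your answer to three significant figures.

Step 1: 150 μL brought to 3000 μL → factor 3000/150 = 20
Step 2: 200 μL + 1.8 mL = 2000 μL total → factor 2000/200 = 10
Step 3: 25 μL brought to 75 μL → factor 75/25 = 3
Step 4: 60 μL + 300 μL = 360 μL total → factor 360/60 = 6
Step 5: 0.2 mL brought to 2500 μL → factor 2.5/0.2 = 12.5
Step 6: 0.3 mL + 7.2 mL = 7.5 mL total → factor 7.5/0.3 = 25
Overall dilution factor = 20 × 10 × 3 × 6 × 12.5 × 25 = 1.125 × 10^6
Final = 1.50 × 10^7 cells/mL / 1.125 × 10^6 = 13.3 cells/mL

13.3 cells/mL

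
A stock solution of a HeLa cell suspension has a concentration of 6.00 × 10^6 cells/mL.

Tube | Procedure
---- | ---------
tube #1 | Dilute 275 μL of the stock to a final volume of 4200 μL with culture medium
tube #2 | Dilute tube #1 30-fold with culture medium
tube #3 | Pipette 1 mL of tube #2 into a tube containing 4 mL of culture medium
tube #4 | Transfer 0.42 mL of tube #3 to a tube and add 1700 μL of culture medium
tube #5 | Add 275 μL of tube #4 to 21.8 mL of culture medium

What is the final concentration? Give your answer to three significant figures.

6.46 cells/mL

Step 1: 275 μL brought to 4200 μL → factor 4200/275 = 15.273
Step 2: 30-fold → factor 30
Step 3: 1 mL + 4 mL = 5 mL total → factor 5/1 = 5
Step 4: 0.42 mL + 1700 μL = 2.12 mL total → factor 2.12/0.42 = 5.0476
Step 5: 275 μL + 21.8 mL = 22075 μL total → factor 22075/275 = 80.273
Overall dilution factor = 15.273 × 30 × 5 × 5.0476 × 80.273 = 9.2824 × 10^5
Final = 6.00 × 10^6 cells/mL / 9.2824 × 10^5 = 6.46 cells/mL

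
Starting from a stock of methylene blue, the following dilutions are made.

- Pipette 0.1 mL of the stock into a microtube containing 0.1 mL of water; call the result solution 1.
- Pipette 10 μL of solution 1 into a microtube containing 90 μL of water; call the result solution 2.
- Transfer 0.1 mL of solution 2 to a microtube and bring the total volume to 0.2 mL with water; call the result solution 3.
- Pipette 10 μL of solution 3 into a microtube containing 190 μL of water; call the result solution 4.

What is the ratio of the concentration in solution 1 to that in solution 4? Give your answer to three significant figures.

Step 1: 0.1 mL + 0.1 mL = 0.2 mL total → factor 0.2/0.1 = 2
Step 2: 10 μL + 90 μL = 100 μL total → factor 100/10 = 10
Step 3: 0.1 mL brought to 0.2 mL → factor 0.2/0.1 = 2
Step 4: 10 μL + 190 μL = 200 μL total → factor 200/10 = 20
Dilution factor to solution 1 = 2; to solution 4 = 800
[solution 1]/[solution 4] = (factor to solution 4)/(factor to solution 1) = 800/2 = 400

400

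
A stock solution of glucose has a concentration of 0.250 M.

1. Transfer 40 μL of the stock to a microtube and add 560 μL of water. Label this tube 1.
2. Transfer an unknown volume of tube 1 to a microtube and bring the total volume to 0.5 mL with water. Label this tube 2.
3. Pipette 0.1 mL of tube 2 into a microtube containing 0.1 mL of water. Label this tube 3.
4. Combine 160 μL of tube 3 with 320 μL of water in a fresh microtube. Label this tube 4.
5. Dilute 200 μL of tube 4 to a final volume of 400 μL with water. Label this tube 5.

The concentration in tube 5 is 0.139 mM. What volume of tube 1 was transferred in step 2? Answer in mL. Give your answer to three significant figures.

Step 1: 40 μL + 560 μL = 600 μL total → factor 600/40 = 15
Step 2: v brought to 0.5 mL → factor = 0.5 mL/v
Step 3: 0.1 mL + 0.1 mL = 0.2 mL total → factor 0.2/0.1 = 2
Step 4: 160 μL + 320 μL = 480 μL total → factor 480/160 = 3
Step 5: 200 μL brought to 400 μL → factor 400/200 = 2
Product of known-step factors = 180
Overall factor = 0.250 M / (0.139 mM) = 1798.6
Step-2 factor = 1798.6 / 180 = 9.992
v = 0.5 mL / 9.992 = 0.0500 mL

0.0500 mL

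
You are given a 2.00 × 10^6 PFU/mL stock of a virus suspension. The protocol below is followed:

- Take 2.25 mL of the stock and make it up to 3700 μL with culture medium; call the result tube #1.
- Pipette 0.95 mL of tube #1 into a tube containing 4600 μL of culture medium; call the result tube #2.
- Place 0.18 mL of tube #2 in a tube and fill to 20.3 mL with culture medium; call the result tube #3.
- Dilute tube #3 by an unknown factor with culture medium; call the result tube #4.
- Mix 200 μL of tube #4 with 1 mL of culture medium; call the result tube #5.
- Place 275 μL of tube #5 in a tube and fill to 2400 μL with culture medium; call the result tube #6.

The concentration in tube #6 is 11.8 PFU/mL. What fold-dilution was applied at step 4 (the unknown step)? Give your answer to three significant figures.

Step 1: 2.25 mL brought to 3700 μL → factor 3.7/2.25 = 1.6444
Step 2: 0.95 mL + 4600 μL = 5.55 mL total → factor 5.55/0.95 = 5.8421
Step 3: 0.18 mL brought to 20.3 mL → factor 20.3/0.18 = 112.78
Step 4: unknown factor x
Step 5: 200 μL + 1 mL = 1200 μL total → factor 1200/200 = 6
Step 6: 275 μL brought to 2400 μL → factor 2400/275 = 8.7273
Product of known-step factors = 56734
Overall factor = 2.00 × 10^6 PFU/mL / (11.8 PFU/mL) = 1.6949 × 10^5
x = 1.6949 × 10^5 / 56734 = 2.99

2.99-fold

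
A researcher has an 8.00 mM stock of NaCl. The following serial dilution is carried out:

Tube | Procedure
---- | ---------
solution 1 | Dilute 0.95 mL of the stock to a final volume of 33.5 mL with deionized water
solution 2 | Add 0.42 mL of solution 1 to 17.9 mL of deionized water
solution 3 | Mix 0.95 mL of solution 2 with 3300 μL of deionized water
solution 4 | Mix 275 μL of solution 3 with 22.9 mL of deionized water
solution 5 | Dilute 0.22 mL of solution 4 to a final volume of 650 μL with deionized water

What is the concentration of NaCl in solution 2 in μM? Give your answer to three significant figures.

Step 1: 0.95 mL brought to 33.5 mL → factor 33.5/0.95 = 35.263
Step 2: 0.42 mL + 17.9 mL = 18.32 mL total → factor 18.32/0.42 = 43.619
Dilution factor through solution 2 = 35.263 × 43.619 = 1538.1
[solution 2] = 8.00 mM / 1538.1 = 0.005201 mM = 5.20 μM

5.20 μM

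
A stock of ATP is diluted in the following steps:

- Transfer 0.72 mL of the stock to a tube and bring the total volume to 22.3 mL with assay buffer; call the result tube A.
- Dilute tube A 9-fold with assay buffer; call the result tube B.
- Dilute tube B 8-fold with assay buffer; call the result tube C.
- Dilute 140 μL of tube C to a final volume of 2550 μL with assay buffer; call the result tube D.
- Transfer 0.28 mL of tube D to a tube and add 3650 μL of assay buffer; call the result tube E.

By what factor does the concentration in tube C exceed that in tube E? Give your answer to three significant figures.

256

Step 1: 0.72 mL brought to 22.3 mL → factor 22.3/0.72 = 30.972
Step 2: 9-fold → factor 9
Step 3: 8-fold → factor 8
Step 4: 140 μL brought to 2550 μL → factor 2550/140 = 18.214
Step 5: 0.28 mL + 3650 μL = 3.93 mL total → factor 3.93/0.28 = 14.036
Dilution factor to tube C = 2230; to tube E = 5.701 × 10^5
[tube C]/[tube E] = (factor to tube E)/(factor to tube C) = 5.701 × 10^5/2230 = 256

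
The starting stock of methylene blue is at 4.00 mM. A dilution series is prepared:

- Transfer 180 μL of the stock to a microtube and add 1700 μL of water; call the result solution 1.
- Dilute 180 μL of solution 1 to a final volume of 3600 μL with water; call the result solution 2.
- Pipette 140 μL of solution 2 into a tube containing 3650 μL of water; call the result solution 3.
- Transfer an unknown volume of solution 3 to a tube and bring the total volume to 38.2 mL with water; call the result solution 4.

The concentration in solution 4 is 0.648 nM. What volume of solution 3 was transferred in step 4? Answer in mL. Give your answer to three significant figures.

0.0350 mL

Step 1: 180 μL + 1700 μL = 1880 μL total → factor 1880/180 = 10.444
Step 2: 180 μL brought to 3600 μL → factor 3600/180 = 20
Step 3: 140 μL + 3650 μL = 3790 μL total → factor 3790/140 = 27.071
Step 4: v brought to 38.2 mL → factor = 38.2 mL/v
Product of known-step factors = 5654.9
Overall factor = 4.00 mM / (0.648 nM) = 6.1728 × 10^6
Step-4 factor = 6.1728 × 10^6 / 5654.9 = 1091.6
v = 38.2 mL / 1091.6 = 0.0350 mL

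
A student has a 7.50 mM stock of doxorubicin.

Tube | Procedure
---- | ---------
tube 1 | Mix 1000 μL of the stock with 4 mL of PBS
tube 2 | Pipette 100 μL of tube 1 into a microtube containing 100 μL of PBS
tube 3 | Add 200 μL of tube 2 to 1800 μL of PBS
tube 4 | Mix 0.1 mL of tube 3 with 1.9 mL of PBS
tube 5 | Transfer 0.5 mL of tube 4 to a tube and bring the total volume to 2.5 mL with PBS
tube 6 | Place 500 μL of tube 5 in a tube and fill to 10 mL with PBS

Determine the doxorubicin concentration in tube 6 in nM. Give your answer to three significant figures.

37.5 nM

Step 1: 1000 μL + 4 mL = 5000 μL total → factor 5000/1000 = 5
Step 2: 100 μL + 100 μL = 200 μL total → factor 200/100 = 2
Step 3: 200 μL + 1800 μL = 2000 μL total → factor 2000/200 = 10
Step 4: 0.1 mL + 1.9 mL = 2 mL total → factor 2/0.1 = 20
Step 5: 0.5 mL brought to 2.5 mL → factor 2.5/0.5 = 5
Step 6: 500 μL brought to 10 mL → factor 10000/500 = 20
Overall dilution factor = 5 × 2 × 10 × 20 × 5 × 20 = 2 × 10^5
Final = 7.50 mM / 2 × 10^5 = 3.750 × 10^-5 mM = 37.5 nM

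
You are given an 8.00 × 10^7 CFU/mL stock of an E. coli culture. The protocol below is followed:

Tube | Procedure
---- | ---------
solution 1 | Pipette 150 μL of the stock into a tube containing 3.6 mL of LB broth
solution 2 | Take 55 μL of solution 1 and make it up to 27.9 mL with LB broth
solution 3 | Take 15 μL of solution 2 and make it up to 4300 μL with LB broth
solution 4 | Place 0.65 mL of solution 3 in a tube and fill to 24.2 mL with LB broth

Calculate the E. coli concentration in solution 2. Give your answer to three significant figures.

6.31 × 10^3 CFU/mL

Step 1: 150 μL + 3.6 mL = 3750 μL total → factor 3750/150 = 25
Step 2: 55 μL brought to 27.9 mL → factor 27900/55 = 507.27
Dilution factor through solution 2 = 25 × 507.27 = 12682
[solution 2] = 8.00 × 10^7 CFU/mL / 12682 = 6.31 × 10^3 CFU/mL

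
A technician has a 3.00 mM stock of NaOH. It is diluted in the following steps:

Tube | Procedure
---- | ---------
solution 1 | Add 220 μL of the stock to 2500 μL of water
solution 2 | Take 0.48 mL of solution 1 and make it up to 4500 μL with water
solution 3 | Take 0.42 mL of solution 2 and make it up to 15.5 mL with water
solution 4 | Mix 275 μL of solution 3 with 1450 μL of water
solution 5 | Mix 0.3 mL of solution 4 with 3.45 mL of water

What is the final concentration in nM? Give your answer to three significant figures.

Step 1: 220 μL + 2500 μL = 2720 μL total → factor 2720/220 = 12.364
Step 2: 0.48 mL brought to 4500 μL → factor 4.5/0.48 = 9.375
Step 3: 0.42 mL brought to 15.5 mL → factor 15.5/0.42 = 36.905
Step 4: 275 μL + 1450 μL = 1725 μL total → factor 1725/275 = 6.2727
Step 5: 0.3 mL + 3.45 mL = 3.75 mL total → factor 3.75/0.3 = 12.5
Overall dilution factor = 12.364 × 9.375 × 36.905 × 6.2727 × 12.5 = 3.354 × 10^5
Final = 3.00 mM / 3.354 × 10^5 = 8.944 × 10^-6 mM = 8.94 nM

8.94 nM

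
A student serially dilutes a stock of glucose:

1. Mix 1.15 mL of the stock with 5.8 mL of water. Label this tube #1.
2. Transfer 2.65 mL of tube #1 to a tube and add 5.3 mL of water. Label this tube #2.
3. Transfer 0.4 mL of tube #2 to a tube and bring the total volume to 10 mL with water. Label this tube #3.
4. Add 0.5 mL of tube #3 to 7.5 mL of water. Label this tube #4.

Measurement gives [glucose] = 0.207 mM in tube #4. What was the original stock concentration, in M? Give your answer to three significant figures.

1.50 M

Step 1: 1.15 mL + 5.8 mL = 6.95 mL total → factor 6.95/1.15 = 6.0435
Step 2: 2.65 mL + 5.3 mL = 7.95 mL total → factor 7.95/2.65 = 3
Step 3: 0.4 mL brought to 10 mL → factor 10/0.4 = 25
Step 4: 0.5 mL + 7.5 mL = 8 mL total → factor 8/0.5 = 16
Overall dilution factor = 6.0435 × 3 × 25 × 16 = 7252.2
Stock = 0.207 mM × 7252.2 = 1501 mM = 1.50 M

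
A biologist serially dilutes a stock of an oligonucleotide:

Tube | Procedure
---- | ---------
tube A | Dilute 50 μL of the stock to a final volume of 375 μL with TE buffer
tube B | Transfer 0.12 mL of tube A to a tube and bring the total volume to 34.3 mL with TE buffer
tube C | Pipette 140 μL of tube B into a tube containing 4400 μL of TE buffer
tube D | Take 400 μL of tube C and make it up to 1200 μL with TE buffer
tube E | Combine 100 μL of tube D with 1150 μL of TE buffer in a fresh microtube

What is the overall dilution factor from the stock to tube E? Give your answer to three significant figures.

Step 1: 50 μL brought to 375 μL → factor 375/50 = 7.5
Step 2: 0.12 mL brought to 34.3 mL → factor 34.3/0.12 = 285.83
Step 3: 140 μL + 4400 μL = 4540 μL total → factor 4540/140 = 32.429
Step 4: 400 μL brought to 1200 μL → factor 1200/400 = 3
Step 5: 100 μL + 1150 μL = 1250 μL total → factor 1250/100 = 12.5
Overall dilution factor = 7.5 × 285.83 × 32.429 × 3 × 12.5 = 2.607 × 10^6

2.61 × 10^6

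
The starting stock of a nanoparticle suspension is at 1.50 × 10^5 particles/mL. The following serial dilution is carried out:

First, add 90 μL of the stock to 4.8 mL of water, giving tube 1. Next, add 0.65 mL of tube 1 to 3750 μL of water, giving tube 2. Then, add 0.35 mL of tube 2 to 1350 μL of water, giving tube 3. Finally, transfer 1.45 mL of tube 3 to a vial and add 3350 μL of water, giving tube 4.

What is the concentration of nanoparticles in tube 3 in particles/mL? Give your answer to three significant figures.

Step 1: 90 μL + 4.8 mL = 4890 μL total → factor 4890/90 = 54.333
Step 2: 0.65 mL + 3750 μL = 4.4 mL total → factor 4.4/0.65 = 6.7692
Step 3: 0.35 mL + 1350 μL = 1.7 mL total → factor 1.7/0.35 = 4.8571
Dilution factor through tube 3 = 54.333 × 6.7692 × 4.8571 = 1786.4
[tube 3] = 1.50 × 10^5 particles/mL / 1786.4 = 84.0 particles/mL

84.0 particles/mL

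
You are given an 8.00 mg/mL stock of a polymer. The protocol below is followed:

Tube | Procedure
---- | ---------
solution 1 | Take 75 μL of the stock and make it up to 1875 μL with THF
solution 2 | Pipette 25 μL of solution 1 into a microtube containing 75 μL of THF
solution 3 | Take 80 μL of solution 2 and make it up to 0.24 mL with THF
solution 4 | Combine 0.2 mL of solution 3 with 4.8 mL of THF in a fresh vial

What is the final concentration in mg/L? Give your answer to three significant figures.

Step 1: 75 μL brought to 1875 μL → factor 1875/75 = 25
Step 2: 25 μL + 75 μL = 100 μL total → factor 100/25 = 4
Step 3: 80 μL brought to 0.24 mL → factor 240/80 = 3
Step 4: 0.2 mL + 4.8 mL = 5 mL total → factor 5/0.2 = 25
Overall dilution factor = 25 × 4 × 3 × 25 = 7500
Final = 8.00 mg/mL / 7500 = 0.001067 mg/mL = 1.07 mg/L

1.07 mg/L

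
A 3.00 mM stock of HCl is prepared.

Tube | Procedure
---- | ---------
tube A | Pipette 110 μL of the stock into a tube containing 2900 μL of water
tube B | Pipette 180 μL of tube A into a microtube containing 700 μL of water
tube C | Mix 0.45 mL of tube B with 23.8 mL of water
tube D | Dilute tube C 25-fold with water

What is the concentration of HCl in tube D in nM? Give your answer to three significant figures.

Step 1: 110 μL + 2900 μL = 3010 μL total → factor 3010/110 = 27.364
Step 2: 180 μL + 700 μL = 880 μL total → factor 880/180 = 4.8889
Step 3: 0.45 mL + 23.8 mL = 24.25 mL total → factor 24.25/0.45 = 53.889
Step 4: 25-fold → factor 25
Overall dilution factor = 27.364 × 4.8889 × 53.889 × 25 = 1.8023 × 10^5
Final = 3.00 mM / 1.8023 × 10^5 = 1.665 × 10^-5 mM = 16.6 nM

16.6 nM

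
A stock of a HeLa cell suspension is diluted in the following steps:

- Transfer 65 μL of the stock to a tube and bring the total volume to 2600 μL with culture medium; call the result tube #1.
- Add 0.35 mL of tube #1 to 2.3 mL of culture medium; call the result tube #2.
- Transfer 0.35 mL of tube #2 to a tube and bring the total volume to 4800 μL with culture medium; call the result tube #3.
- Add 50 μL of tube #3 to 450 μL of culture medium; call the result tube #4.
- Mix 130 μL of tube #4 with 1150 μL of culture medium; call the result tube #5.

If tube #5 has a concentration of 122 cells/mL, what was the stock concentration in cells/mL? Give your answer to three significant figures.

4.99 × 10^7 cells/mL

Step 1: 65 μL brought to 2600 μL → factor 2600/65 = 40
Step 2: 0.35 mL + 2.3 mL = 2.65 mL total → factor 2.65/0.35 = 7.5714
Step 3: 0.35 mL brought to 4800 μL → factor 4.8/0.35 = 13.714
Step 4: 50 μL + 450 μL = 500 μL total → factor 500/50 = 10
Step 5: 130 μL + 1150 μL = 1280 μL total → factor 1280/130 = 9.8462
Overall dilution factor = 40 × 7.5714 × 13.714 × 10 × 9.8462 = 4.0896 × 10^5
Stock = 122 cells/mL × 4.0896 × 10^5 = 4.99 × 10^7 cells/mL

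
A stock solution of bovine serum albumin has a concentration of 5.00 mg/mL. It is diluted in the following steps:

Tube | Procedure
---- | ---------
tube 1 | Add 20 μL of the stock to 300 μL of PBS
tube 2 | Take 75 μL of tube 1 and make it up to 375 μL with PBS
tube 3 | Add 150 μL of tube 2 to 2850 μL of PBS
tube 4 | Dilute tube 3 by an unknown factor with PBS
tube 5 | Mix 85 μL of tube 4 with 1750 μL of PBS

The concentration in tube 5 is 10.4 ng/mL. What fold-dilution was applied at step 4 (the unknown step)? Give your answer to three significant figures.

Step 1: 20 μL + 300 μL = 320 μL total → factor 320/20 = 16
Step 2: 75 μL brought to 375 μL → factor 375/75 = 5
Step 3: 150 μL + 2850 μL = 3000 μL total → factor 3000/150 = 20
Step 4: unknown factor x
Step 5: 85 μL + 1750 μL = 1835 μL total → factor 1835/85 = 21.588
Product of known-step factors = 34541
Overall factor = 5.00 mg/mL / (10.4 ng/mL) = 4.8077 × 10^5
x = 4.8077 × 10^5 / 34541 = 13.9

13.9-fold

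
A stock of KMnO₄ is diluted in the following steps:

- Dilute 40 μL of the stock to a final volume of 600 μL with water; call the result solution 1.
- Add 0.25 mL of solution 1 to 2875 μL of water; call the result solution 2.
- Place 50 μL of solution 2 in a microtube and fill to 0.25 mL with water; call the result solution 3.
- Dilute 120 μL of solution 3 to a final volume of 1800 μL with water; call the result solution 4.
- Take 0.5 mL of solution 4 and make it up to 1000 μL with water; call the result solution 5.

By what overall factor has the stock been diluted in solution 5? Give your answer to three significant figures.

Step 1: 40 μL brought to 600 μL → factor 600/40 = 15
Step 2: 0.25 mL + 2875 μL = 3.125 mL total → factor 3.125/0.25 = 12.5
Step 3: 50 μL brought to 0.25 mL → factor 250/50 = 5
Step 4: 120 μL brought to 1800 μL → factor 1800/120 = 15
Step 5: 0.5 mL brought to 1000 μL → factor 1/0.5 = 2
Overall dilution factor = 15 × 12.5 × 5 × 15 × 2 = 28125

2.81 × 10^4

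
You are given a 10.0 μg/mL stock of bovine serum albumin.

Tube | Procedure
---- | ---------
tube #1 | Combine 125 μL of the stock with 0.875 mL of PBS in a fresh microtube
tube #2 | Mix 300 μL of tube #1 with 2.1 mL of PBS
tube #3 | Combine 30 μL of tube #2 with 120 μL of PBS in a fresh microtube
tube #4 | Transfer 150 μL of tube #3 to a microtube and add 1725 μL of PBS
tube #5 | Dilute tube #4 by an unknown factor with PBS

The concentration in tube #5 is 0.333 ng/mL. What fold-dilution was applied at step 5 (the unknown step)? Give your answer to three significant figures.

Step 1: 125 μL + 0.875 mL = 1000 μL total → factor 1000/125 = 8
Step 2: 300 μL + 2.1 mL = 2400 μL total → factor 2400/300 = 8
Step 3: 30 μL + 120 μL = 150 μL total → factor 150/30 = 5
Step 4: 150 μL + 1725 μL = 1875 μL total → factor 1875/150 = 12.5
Step 5: unknown factor x
Product of known-step factors = 4000
Overall factor = 10.0 μg/mL / (0.333 ng/mL) = 30030
x = 30030 / 4000 = 7.51

7.51-fold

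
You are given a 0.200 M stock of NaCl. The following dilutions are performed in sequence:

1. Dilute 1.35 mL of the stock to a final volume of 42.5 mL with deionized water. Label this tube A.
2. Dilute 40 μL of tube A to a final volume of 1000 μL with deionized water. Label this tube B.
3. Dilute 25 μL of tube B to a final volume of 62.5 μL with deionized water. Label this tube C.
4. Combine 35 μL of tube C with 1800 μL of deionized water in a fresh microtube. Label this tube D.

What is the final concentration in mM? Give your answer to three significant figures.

0.00194 mM

Step 1: 1.35 mL brought to 42.5 mL → factor 42.5/1.35 = 31.481
Step 2: 40 μL brought to 1000 μL → factor 1000/40 = 25
Step 3: 25 μL brought to 62.5 μL → factor 62.5/25 = 2.5
Step 4: 35 μL + 1800 μL = 1835 μL total → factor 1835/35 = 52.429
Overall dilution factor = 31.481 × 25 × 2.5 × 52.429 = 1.0316 × 10^5
Final = 0.200 M / 1.0316 × 10^5 = 1.939 × 10^-6 M = 0.00194 mM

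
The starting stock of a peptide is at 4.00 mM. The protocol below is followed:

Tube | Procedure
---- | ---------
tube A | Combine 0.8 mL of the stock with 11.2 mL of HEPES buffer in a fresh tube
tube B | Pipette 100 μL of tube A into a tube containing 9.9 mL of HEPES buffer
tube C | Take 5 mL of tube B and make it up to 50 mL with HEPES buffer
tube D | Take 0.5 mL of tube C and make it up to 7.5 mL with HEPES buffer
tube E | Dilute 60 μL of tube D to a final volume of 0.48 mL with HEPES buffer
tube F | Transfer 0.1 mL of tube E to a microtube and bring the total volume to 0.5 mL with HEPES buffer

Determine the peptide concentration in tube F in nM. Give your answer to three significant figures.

Step 1: 0.8 mL + 11.2 mL = 12 mL total → factor 12/0.8 = 15
Step 2: 100 μL + 9.9 mL = 10000 μL total → factor 10000/100 = 100
Step 3: 5 mL brought to 50 mL → factor 50/5 = 10
Step 4: 0.5 mL brought to 7.5 mL → factor 7.5/0.5 = 15
Step 5: 60 μL brought to 0.48 mL → factor 480/60 = 8
Step 6: 0.1 mL brought to 0.5 mL → factor 0.5/0.1 = 5
Overall dilution factor = 15 × 100 × 10 × 15 × 8 × 5 = 9 × 10^6
Final = 4.00 mM / 9 × 10^6 = 4.444 × 10^-7 mM = 0.444 nM

0.444 nM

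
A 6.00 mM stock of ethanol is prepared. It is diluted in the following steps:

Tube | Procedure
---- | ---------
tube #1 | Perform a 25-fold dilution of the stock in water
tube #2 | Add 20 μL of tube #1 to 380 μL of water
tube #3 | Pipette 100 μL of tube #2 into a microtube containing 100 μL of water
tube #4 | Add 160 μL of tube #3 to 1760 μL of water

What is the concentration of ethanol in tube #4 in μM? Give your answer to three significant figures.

0.500 μM

Step 1: 25-fold → factor 25
Step 2: 20 μL + 380 μL = 400 μL total → factor 400/20 = 20
Step 3: 100 μL + 100 μL = 200 μL total → factor 200/100 = 2
Step 4: 160 μL + 1760 μL = 1920 μL total → factor 1920/160 = 12
Overall dilution factor = 25 × 20 × 2 × 12 = 12000
Final = 6.00 mM / 12000 = 0.0005000 mM = 0.500 μM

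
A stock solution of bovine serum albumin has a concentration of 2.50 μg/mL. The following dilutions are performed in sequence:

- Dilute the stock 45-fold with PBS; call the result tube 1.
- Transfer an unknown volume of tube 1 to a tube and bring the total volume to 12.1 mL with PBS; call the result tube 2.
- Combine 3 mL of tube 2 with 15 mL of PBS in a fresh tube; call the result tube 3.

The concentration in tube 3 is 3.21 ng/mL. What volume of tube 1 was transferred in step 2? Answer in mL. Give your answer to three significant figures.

4.19 mL

Step 1: 45-fold → factor 45
Step 2: v brought to 12.1 mL → factor = 12.1 mL/v
Step 3: 3 mL + 15 mL = 18 mL total → factor 18/3 = 6
Product of known-step factors = 270
Overall factor = 2.50 μg/mL / (3.21 ng/mL) = 778.82
Step-2 factor = 778.82 / 270 = 2.8845
v = 12.1 mL / 2.8845 = 4.19 mL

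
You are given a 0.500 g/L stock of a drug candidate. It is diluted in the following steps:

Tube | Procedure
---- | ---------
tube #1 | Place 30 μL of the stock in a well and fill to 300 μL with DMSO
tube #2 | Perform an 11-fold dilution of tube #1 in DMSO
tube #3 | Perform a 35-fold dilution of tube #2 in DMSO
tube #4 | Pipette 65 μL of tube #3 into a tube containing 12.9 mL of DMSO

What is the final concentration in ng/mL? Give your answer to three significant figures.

0.651 ng/mL

Step 1: 30 μL brought to 300 μL → factor 300/30 = 10
Step 2: 11-fold → factor 11
Step 3: 35-fold → factor 35
Step 4: 65 μL + 12.9 mL = 12965 μL total → factor 12965/65 = 199.46
Overall dilution factor = 10 × 11 × 35 × 199.46 = 7.6793 × 10^5
Final = 0.500 g/L / 7.6793 × 10^5 = 6.511 × 10^-7 g/L = 0.651 ng/mL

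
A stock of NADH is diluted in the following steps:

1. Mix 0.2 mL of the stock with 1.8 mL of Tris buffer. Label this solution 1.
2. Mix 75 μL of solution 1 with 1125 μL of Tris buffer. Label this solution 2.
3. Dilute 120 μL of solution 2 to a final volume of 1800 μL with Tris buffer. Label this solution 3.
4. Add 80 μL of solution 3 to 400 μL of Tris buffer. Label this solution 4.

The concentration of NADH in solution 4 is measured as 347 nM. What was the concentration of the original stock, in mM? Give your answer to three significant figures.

5.00 mM

Step 1: 0.2 mL + 1.8 mL = 2 mL total → factor 2/0.2 = 10
Step 2: 75 μL + 1125 μL = 1200 μL total → factor 1200/75 = 16
Step 3: 120 μL brought to 1800 μL → factor 1800/120 = 15
Step 4: 80 μL + 400 μL = 480 μL total → factor 480/80 = 6
Overall dilution factor = 10 × 16 × 15 × 6 = 14400
Stock = 347 nM × 14400 = 4.997 × 10^6 nM = 5.00 mM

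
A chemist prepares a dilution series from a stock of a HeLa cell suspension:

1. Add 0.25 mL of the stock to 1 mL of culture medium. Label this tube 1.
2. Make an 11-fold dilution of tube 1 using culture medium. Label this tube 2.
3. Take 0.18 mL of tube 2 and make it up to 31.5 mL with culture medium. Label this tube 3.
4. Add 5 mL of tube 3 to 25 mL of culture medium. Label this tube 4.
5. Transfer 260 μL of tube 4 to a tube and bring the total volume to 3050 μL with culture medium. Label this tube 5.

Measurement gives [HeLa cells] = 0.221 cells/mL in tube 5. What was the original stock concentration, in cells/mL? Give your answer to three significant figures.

1.50 × 10^5 cells/mL

Step 1: 0.25 mL + 1 mL = 1.25 mL total → factor 1.25/0.25 = 5
Step 2: 11-fold → factor 11
Step 3: 0.18 mL brought to 31.5 mL → factor 31.5/0.18 = 175
Step 4: 5 mL + 25 mL = 30 mL total → factor 30/5 = 6
Step 5: 260 μL brought to 3050 μL → factor 3050/260 = 11.731
Overall dilution factor = 5 × 11 × 175 × 6 × 11.731 = 6.7745 × 10^5
Stock = 0.221 cells/mL × 6.7745 × 10^5 = 1.50 × 10^5 cells/mL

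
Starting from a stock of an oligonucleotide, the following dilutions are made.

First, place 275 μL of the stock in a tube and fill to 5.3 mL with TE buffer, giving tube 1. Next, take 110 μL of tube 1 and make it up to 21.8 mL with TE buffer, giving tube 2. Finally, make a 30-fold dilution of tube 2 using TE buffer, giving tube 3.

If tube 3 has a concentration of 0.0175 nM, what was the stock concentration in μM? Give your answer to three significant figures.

Step 1: 275 μL brought to 5.3 mL → factor 5300/275 = 19.273
Step 2: 110 μL brought to 21.8 mL → factor 21800/110 = 198.18
Step 3: 30-fold → factor 30
Overall dilution factor = 19.273 × 198.18 × 30 = 1.1459 × 10^5
Stock = 0.0175 nM × 1.1459 × 10^5 = 2005 nM = 2.01 μM

2.01 μM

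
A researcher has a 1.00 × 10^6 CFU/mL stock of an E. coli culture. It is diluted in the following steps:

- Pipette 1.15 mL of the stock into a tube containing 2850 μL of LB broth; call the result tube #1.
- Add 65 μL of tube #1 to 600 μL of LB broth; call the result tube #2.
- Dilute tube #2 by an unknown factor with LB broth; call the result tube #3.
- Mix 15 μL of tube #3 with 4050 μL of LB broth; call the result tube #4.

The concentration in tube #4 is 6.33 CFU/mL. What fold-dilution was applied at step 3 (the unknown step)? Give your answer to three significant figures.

Step 1: 1.15 mL + 2850 μL = 4 mL total → factor 4/1.15 = 3.4783
Step 2: 65 μL + 600 μL = 665 μL total → factor 665/65 = 10.231
Step 3: unknown factor x
Step 4: 15 μL + 4050 μL = 4065 μL total → factor 4065/15 = 271
Product of known-step factors = 9643.6
Overall factor = 1.00 × 10^6 CFU/mL / (6.33 CFU/mL) = 1.5798 × 10^5
x = 1.5798 × 10^5 / 9643.6 = 16.4

16.4-fold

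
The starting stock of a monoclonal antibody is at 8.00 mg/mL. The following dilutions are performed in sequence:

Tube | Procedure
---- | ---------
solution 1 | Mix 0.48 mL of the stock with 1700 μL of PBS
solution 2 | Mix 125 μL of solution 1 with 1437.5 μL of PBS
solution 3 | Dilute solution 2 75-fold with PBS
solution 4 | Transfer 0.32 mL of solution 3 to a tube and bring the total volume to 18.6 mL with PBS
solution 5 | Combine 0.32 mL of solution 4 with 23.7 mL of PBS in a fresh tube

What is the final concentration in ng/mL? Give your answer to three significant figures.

0.431 ng/mL

Step 1: 0.48 mL + 1700 μL = 2.18 mL total → factor 2.18/0.48 = 4.5417
Step 2: 125 μL + 1437.5 μL = 1562.5 μL total → factor 1562.5/125 = 12.5
Step 3: 75-fold → factor 75
Step 4: 0.32 mL brought to 18.6 mL → factor 18.6/0.32 = 58.125
Step 5: 0.32 mL + 23.7 mL = 24.02 mL total → factor 24.02/0.32 = 75.062
Overall dilution factor = 4.5417 × 12.5 × 75 × 58.125 × 75.062 = 1.8577 × 10^7
Final = 8.00 mg/mL / 1.8577 × 10^7 = 4.306 × 10^-7 mg/mL = 0.431 ng/mL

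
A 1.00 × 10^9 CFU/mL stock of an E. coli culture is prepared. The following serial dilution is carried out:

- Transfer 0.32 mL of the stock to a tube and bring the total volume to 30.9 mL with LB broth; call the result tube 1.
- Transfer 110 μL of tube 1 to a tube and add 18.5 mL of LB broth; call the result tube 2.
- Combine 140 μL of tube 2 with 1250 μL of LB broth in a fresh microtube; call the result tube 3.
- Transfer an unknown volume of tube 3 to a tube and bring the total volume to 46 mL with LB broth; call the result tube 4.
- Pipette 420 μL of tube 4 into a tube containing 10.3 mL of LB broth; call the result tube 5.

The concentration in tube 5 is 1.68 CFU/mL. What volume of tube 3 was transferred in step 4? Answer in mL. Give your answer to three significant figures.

0.320 mL

Step 1: 0.32 mL brought to 30.9 mL → factor 30.9/0.32 = 96.562
Step 2: 110 μL + 18.5 mL = 18610 μL total → factor 18610/110 = 169.18
Step 3: 140 μL + 1250 μL = 1390 μL total → factor 1390/140 = 9.9286
Step 4: v brought to 46 mL → factor = 46 mL/v
Step 5: 420 μL + 10.3 mL = 10720 μL total → factor 10720/420 = 25.524
Product of known-step factors = 4.1399 × 10^6
Overall factor = 1.00 × 10^9 CFU/mL / (1.68 CFU/mL) = 5.9524 × 10^8
Step-4 factor = 5.9524 × 10^8 / 4.1399 × 10^6 = 143.78
v = 46 mL / 143.78 = 0.320 mL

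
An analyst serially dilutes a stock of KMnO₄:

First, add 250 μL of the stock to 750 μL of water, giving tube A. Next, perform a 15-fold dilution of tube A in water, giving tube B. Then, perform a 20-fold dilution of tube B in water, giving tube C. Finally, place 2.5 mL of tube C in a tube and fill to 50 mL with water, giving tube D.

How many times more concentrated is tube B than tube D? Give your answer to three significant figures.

Step 1: 250 μL + 750 μL = 1000 μL total → factor 1000/250 = 4
Step 2: 15-fold → factor 15
Step 3: 20-fold → factor 20
Step 4: 2.5 mL brought to 50 mL → factor 50/2.5 = 20
Dilution factor to tube B = 60; to tube D = 24000
[tube B]/[tube D] = (factor to tube D)/(factor to tube B) = 24000/60 = 400

400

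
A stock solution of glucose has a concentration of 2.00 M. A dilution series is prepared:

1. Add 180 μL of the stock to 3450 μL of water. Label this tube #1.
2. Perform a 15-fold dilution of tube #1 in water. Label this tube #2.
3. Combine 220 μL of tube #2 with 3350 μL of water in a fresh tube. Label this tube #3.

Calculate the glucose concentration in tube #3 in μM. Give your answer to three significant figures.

407 μM

Step 1: 180 μL + 3450 μL = 3630 μL total → factor 3630/180 = 20.167
Step 2: 15-fold → factor 15
Step 3: 220 μL + 3350 μL = 3570 μL total → factor 3570/220 = 16.227
Dilution factor through tube #3 = 20.167 × 15 × 16.227 = 4908.8
[tube #3] = 2.00 M / 4908.8 = 0.0004074 M = 407 μM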